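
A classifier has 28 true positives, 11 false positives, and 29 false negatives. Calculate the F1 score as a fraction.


Precision = 28/39 = 28/39. Recall = 28/57 = 28/57. F1 = 2*P*R/(P+R) = 7/12.

7/12


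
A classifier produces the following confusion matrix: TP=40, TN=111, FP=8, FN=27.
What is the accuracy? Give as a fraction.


Accuracy = (TP + TN) / (TP + TN + FP + FN) = (40 + 111) / 186 = 151/186.

151/186


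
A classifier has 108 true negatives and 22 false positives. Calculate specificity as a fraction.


Specificity = TN / (TN + FP) = 108 / 130 = 54/65.

54/65


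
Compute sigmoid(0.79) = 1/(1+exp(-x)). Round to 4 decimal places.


sigma(0.79) = 1/(1+e^(-0.79)) = 1/(1+0.453845) = 1/1.453845 = 0.6878.

0.6878


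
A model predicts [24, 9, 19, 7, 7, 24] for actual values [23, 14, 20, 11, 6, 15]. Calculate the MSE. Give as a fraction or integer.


MSE = (1/6) * ((23-24)^2=1 + (14-9)^2=25 + (20-19)^2=1 + (11-7)^2=16 + (6-7)^2=1 + (15-24)^2=81). Sum = 125. MSE = 125/6.

125/6


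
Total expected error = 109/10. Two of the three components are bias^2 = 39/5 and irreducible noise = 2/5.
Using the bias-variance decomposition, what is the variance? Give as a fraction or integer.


Total error = bias^2 + variance + irreducible noise. So variance = 109/10 - 39/5 - 2/5 = 27/10.

27/10


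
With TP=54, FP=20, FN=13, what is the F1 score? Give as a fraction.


Precision = 54/74 = 27/37. Recall = 54/67 = 54/67. F1 = 2*P*R/(P+R) = 36/47.

36/47


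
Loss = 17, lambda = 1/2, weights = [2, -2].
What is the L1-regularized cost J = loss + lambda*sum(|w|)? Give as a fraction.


L1 norm = sum(|w|) = 4. J = 17 + 1/2 * 4 = 19.

19


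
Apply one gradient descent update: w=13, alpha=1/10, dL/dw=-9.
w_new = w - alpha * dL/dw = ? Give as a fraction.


w_new = 13 - 1/10 * -9 = 13 - -9/10 = 139/10.

139/10


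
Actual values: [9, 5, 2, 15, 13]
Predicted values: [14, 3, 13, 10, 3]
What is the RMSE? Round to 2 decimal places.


MSE = 55.0000. RMSE = sqrt(55.0000) = 7.42.

7.42


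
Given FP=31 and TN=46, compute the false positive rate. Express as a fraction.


FPR = FP / (FP + TN) = 31 / 77 = 31/77.

31/77


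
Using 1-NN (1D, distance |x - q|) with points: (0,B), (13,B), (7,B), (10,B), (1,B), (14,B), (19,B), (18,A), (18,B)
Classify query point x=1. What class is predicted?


Distances: |0-1|=1, |13-1|=12, |7-1|=6, |10-1|=9, |1-1|=0, |14-1|=13, |19-1|=18, |18-1|=17, |18-1|=17. 1 nearest: (1,B). Counts: {'B': 1}. Majority class: B.

B


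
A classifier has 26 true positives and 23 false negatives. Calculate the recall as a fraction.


Recall = TP / (TP + FN) = 26 / 49 = 26/49.

26/49


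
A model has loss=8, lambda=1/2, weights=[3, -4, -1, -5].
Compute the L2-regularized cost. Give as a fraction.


L2 sq norm = sum(w^2) = 51. J = 8 + 1/2 * 51 = 67/2.

67/2


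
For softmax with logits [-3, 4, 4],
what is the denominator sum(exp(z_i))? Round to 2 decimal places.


Denom = e^-3=0.0498 + e^4=54.5982 + e^4=54.5982. Sum = 109.2462, which rounds to 109.25.

109.25


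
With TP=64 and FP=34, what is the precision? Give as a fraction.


Precision = TP / (TP + FP) = 64 / 98 = 32/49.

32/49


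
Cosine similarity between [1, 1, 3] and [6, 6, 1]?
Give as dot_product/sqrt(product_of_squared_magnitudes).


dot = 15. |a|^2 = 11, |b|^2 = 73. cos = 15/sqrt(803).

15/sqrt(803)


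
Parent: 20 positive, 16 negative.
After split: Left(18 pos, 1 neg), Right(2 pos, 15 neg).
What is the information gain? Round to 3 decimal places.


H(parent) = 0.9911. H(left) = 0.2975, H(right) = 0.5226. Weighted = (19/36)*0.2975 + (17/36)*0.5226 = 0.4038. IG = 0.9911 - 0.4038 = 0.5873, which rounds to 0.587.

0.587


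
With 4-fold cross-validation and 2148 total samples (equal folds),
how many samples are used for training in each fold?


Each validation fold has 2148/4 = 537 samples. Training set = 2148 - 537 = 1611.

1611


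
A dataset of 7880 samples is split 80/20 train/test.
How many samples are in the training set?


Test set = 7880 * 20% = 1576. Training set = 7880 - 1576 = 6304.

6304


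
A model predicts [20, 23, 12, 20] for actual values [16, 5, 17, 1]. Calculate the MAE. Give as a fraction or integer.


MAE = (1/4) * (|16-20|=4 + |5-23|=18 + |17-12|=5 + |1-20|=19). Sum = 46. MAE = 23/2.

23/2


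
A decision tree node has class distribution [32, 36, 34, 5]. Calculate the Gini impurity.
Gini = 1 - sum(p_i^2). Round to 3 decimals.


Total = 107. Proportions: 32/107, 36/107, 34/107, 5/107. sum(p_i^2) = 0.3058. Gini = 1 - 0.3058 = 0.6942, which rounds to 0.694.

0.694


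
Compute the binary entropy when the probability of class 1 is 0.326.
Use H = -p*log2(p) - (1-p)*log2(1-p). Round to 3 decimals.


H = -0.326*log2(0.326) - 0.674*log2(0.674) = 0.911.

0.911


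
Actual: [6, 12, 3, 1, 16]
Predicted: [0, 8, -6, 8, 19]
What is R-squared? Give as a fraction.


Mean(y) = 38/5. SS_res = 191. SS_tot = 786/5. R^2 = 1 - 191/(786/5) = -169/786.

-169/786


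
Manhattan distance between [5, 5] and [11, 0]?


d = sum of absolute differences: |5-11|=6 + |5-0|=5 = 11.

11


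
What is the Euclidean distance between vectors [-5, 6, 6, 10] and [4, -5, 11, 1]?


d = sqrt(sum of squared differences). (-5-4)^2=81, (6--5)^2=121, (6-11)^2=25, (10-1)^2=81. Sum = 308.

sqrt(308)


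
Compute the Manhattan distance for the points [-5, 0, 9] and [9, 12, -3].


d = sum of absolute differences: |-5-9|=14 + |0-12|=12 + |9--3|=12 = 38.

38


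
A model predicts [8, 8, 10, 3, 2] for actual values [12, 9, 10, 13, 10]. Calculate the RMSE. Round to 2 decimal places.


MSE = 36.2000. RMSE = sqrt(36.2000) = 6.02.

6.02


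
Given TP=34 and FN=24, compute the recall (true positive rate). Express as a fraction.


Recall = TP / (TP + FN) = 34 / 58 = 17/29.

17/29


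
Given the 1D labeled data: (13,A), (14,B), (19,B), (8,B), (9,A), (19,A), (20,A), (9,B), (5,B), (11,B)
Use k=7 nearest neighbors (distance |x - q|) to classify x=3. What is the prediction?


Distances: |13-3|=10, |14-3|=11, |19-3|=16, |8-3|=5, |9-3|=6, |19-3|=16, |20-3|=17, |9-3|=6, |5-3|=2, |11-3|=8. 7 nearest: (5,B), (8,B), (9,A), (9,B), (11,B), (13,A), (14,B). Counts: {'B': 5, 'A': 2}. Majority class: B.

B


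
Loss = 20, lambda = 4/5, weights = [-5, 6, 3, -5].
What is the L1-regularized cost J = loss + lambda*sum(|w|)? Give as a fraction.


L1 norm = sum(|w|) = 19. J = 20 + 4/5 * 19 = 176/5.

176/5


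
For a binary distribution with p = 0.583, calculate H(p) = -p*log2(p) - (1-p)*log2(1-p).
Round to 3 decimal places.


H = -0.583*log2(0.583) - 0.417*log2(0.417) = 0.980.

0.980


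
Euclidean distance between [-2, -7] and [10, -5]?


d = sqrt(sum of squared differences). (-2-10)^2=144, (-7--5)^2=4. Sum = 148.

sqrt(148)


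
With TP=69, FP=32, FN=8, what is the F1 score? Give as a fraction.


Precision = 69/101 = 69/101. Recall = 69/77 = 69/77. F1 = 2*P*R/(P+R) = 69/89.

69/89


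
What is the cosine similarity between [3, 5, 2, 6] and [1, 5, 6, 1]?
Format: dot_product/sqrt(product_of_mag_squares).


dot = 46. |a|^2 = 74, |b|^2 = 63. cos = 46/sqrt(4662).

46/sqrt(4662)


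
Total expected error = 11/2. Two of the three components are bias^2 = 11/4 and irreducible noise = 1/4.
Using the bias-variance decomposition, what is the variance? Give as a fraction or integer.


Total error = bias^2 + variance + irreducible noise. So variance = 11/2 - 11/4 - 1/4 = 5/2.

5/2


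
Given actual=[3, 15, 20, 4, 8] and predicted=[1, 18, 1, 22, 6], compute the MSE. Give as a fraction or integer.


MSE = (1/5) * ((3-1)^2=4 + (15-18)^2=9 + (20-1)^2=361 + (4-22)^2=324 + (8-6)^2=4). Sum = 702. MSE = 702/5.

702/5


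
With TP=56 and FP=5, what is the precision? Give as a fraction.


Precision = TP / (TP + FP) = 56 / 61 = 56/61.

56/61


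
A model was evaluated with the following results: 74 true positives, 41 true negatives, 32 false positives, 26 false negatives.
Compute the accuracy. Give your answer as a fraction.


Accuracy = (TP + TN) / (TP + TN + FP + FN) = (74 + 41) / 173 = 115/173.

115/173


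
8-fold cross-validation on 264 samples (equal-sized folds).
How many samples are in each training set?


Each validation fold has 264/8 = 33 samples. Training set = 264 - 33 = 231.

231


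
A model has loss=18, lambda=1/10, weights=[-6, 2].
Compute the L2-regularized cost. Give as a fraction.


L2 sq norm = sum(w^2) = 40. J = 18 + 1/10 * 40 = 22.

22


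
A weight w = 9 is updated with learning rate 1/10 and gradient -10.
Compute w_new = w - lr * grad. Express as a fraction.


w_new = 9 - 1/10 * -10 = 9 - -1 = 10.

10


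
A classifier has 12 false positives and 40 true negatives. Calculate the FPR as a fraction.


FPR = FP / (FP + TN) = 12 / 52 = 3/13.

3/13


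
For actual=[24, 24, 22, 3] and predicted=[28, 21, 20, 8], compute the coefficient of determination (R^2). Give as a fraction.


Mean(y) = 73/4. SS_res = 54. SS_tot = 1251/4. R^2 = 1 - 54/(1251/4) = 115/139.

115/139


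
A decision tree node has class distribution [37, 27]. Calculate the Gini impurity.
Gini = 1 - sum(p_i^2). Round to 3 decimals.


Total = 64. Proportions: 37/64, 27/64. sum(p_i^2) = 0.5122. Gini = 1 - 0.5122 = 0.4878, which rounds to 0.488.

0.488


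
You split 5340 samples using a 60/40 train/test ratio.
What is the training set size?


Test set = 5340 * 40% = 2136. Training set = 5340 - 2136 = 3204.

3204


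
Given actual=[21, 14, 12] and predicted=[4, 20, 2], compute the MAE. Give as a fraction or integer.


MAE = (1/3) * (|21-4|=17 + |14-20|=6 + |12-2|=10). Sum = 33. MAE = 11.

11


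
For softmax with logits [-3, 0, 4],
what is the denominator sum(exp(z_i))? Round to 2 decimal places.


Denom = e^-3=0.0498 + e^0=1.0000 + e^4=54.5982. Sum = 55.6480, which rounds to 55.65.

55.65


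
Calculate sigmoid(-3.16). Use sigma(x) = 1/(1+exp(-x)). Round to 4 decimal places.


sigma(-3.16) = 1/(1+e^(3.16)) = 1/(1+23.570596) = 1/24.570596 = 0.0407.

0.0407


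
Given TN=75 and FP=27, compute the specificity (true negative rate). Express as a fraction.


Specificity = TN / (TN + FP) = 75 / 102 = 25/34.

25/34


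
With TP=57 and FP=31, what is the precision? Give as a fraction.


Precision = TP / (TP + FP) = 57 / 88 = 57/88.

57/88


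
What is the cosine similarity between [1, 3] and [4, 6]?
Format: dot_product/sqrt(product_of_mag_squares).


dot = 22. |a|^2 = 10, |b|^2 = 52. cos = 22/sqrt(520).

22/sqrt(520)


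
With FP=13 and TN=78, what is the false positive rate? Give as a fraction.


FPR = FP / (FP + TN) = 13 / 91 = 1/7.

1/7


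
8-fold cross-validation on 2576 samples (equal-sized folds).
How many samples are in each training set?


Each validation fold has 2576/8 = 322 samples. Training set = 2576 - 322 = 2254.

2254


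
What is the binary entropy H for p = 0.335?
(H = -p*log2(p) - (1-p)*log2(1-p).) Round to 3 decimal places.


H = -0.335*log2(0.335) - 0.665*log2(0.665) = 0.920.

0.920


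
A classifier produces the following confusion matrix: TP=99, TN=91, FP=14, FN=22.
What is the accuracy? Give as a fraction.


Accuracy = (TP + TN) / (TP + TN + FP + FN) = (99 + 91) / 226 = 95/113.

95/113


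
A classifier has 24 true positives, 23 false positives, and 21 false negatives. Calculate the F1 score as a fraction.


Precision = 24/47 = 24/47. Recall = 24/45 = 8/15. F1 = 2*P*R/(P+R) = 12/23.

12/23


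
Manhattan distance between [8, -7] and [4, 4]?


d = sum of absolute differences: |8-4|=4 + |-7-4|=11 = 15.

15


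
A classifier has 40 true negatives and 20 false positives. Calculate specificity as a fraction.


Specificity = TN / (TN + FP) = 40 / 60 = 2/3.

2/3


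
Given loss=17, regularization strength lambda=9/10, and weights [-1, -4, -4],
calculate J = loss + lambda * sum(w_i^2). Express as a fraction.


L2 sq norm = sum(w^2) = 33. J = 17 + 9/10 * 33 = 467/10.

467/10


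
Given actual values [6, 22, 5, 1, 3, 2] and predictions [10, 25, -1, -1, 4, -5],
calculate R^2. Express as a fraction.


Mean(y) = 13/2. SS_res = 115. SS_tot = 611/2. R^2 = 1 - 115/(611/2) = 381/611.

381/611


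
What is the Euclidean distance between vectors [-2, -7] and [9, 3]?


d = sqrt(sum of squared differences). (-2-9)^2=121, (-7-3)^2=100. Sum = 221.

sqrt(221)


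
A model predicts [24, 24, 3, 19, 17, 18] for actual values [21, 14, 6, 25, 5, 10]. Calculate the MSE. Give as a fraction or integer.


MSE = (1/6) * ((21-24)^2=9 + (14-24)^2=100 + (6-3)^2=9 + (25-19)^2=36 + (5-17)^2=144 + (10-18)^2=64). Sum = 362. MSE = 181/3.

181/3


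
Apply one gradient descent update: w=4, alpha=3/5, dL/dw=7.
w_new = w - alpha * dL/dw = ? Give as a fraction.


w_new = 4 - 3/5 * 7 = 4 - 21/5 = -1/5.

-1/5


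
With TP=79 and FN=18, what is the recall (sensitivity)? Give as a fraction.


Recall = TP / (TP + FN) = 79 / 97 = 79/97.

79/97


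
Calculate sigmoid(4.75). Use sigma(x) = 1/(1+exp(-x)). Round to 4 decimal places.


sigma(4.75) = 1/(1+e^(-4.75)) = 1/(1+0.008652) = 1/1.008652 = 0.9914.

0.9914


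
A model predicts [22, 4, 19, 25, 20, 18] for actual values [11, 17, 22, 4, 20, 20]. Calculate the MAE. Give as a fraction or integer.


MAE = (1/6) * (|11-22|=11 + |17-4|=13 + |22-19|=3 + |4-25|=21 + |20-20|=0 + |20-18|=2). Sum = 50. MAE = 25/3.

25/3


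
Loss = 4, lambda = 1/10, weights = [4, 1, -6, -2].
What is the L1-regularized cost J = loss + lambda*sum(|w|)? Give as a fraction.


L1 norm = sum(|w|) = 13. J = 4 + 1/10 * 13 = 53/10.

53/10


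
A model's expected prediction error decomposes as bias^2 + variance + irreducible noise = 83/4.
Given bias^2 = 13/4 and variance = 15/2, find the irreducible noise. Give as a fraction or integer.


Total error = bias^2 + variance + irreducible noise. So irreducible noise = 83/4 - 13/4 - 15/2 = 10.

10


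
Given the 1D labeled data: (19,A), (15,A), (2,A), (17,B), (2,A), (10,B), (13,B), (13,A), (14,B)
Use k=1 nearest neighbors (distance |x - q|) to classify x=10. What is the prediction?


Distances: |19-10|=9, |15-10|=5, |2-10|=8, |17-10|=7, |2-10|=8, |10-10|=0, |13-10|=3, |13-10|=3, |14-10|=4. 1 nearest: (10,B). Counts: {'B': 1}. Majority class: B.

B


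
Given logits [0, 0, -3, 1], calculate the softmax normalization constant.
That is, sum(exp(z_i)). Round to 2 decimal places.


Denom = e^0=1.0000 + e^0=1.0000 + e^-3=0.0498 + e^1=2.7183. Sum = 4.7681, which rounds to 4.77.

4.77


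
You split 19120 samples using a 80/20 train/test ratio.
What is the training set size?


Test set = 19120 * 20% = 3824. Training set = 19120 - 3824 = 15296.

15296


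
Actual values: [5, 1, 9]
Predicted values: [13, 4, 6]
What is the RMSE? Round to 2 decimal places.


MSE = 27.3333. RMSE = sqrt(27.3333) = 5.23.

5.23


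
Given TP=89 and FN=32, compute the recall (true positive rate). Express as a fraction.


Recall = TP / (TP + FN) = 89 / 121 = 89/121.

89/121


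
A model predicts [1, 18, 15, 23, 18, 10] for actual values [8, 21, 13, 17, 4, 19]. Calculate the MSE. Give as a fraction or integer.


MSE = (1/6) * ((8-1)^2=49 + (21-18)^2=9 + (13-15)^2=4 + (17-23)^2=36 + (4-18)^2=196 + (19-10)^2=81). Sum = 375. MSE = 125/2.

125/2


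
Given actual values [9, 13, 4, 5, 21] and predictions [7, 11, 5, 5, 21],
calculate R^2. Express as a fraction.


Mean(y) = 52/5. SS_res = 9. SS_tot = 956/5. R^2 = 1 - 9/(956/5) = 911/956.

911/956


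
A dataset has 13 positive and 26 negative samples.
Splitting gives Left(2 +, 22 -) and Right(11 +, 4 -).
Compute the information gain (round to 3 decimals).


H(parent) = 0.9183. H(left) = 0.4138, H(right) = 0.8366. Weighted = (24/39)*0.4138 + (15/39)*0.8366 = 0.5764. IG = 0.9183 - 0.5764 = 0.3419, which rounds to 0.342.

0.342


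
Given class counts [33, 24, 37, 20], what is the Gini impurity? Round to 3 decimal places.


Total = 114. Proportions: 33/114, 24/114, 37/114, 20/114. sum(p_i^2) = 0.2642. Gini = 1 - 0.2642 = 0.7358, which rounds to 0.736.

0.736


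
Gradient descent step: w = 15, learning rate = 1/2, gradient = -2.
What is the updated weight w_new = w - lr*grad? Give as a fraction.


w_new = 15 - 1/2 * -2 = 15 - -1 = 16.

16


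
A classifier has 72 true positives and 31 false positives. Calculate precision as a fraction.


Precision = TP / (TP + FP) = 72 / 103 = 72/103.

72/103


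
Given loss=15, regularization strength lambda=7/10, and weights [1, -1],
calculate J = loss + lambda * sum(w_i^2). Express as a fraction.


L2 sq norm = sum(w^2) = 2. J = 15 + 7/10 * 2 = 82/5.

82/5


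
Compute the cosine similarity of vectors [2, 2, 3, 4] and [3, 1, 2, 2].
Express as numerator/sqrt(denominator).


dot = 22. |a|^2 = 33, |b|^2 = 18. cos = 22/sqrt(594).

22/sqrt(594)


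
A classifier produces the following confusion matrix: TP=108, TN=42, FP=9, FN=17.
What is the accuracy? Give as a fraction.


Accuracy = (TP + TN) / (TP + TN + FP + FN) = (108 + 42) / 176 = 75/88.

75/88


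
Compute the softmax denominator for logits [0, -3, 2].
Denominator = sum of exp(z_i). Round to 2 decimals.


Denom = e^0=1.0000 + e^-3=0.0498 + e^2=7.3891. Sum = 8.4389, which rounds to 8.44.

8.44


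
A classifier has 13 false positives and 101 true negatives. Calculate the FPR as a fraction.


FPR = FP / (FP + TN) = 13 / 114 = 13/114.

13/114


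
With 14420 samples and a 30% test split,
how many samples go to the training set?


Test set = 14420 * 30% = 4326. Training set = 14420 - 4326 = 10094.

10094


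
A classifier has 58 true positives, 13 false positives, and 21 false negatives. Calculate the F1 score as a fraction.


Precision = 58/71 = 58/71. Recall = 58/79 = 58/79. F1 = 2*P*R/(P+R) = 58/75.

58/75


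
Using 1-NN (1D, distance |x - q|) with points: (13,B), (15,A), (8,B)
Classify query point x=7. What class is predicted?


Distances: |13-7|=6, |15-7|=8, |8-7|=1. 1 nearest: (8,B). Counts: {'B': 1}. Majority class: B.

B


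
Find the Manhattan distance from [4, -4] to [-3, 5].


d = sum of absolute differences: |4--3|=7 + |-4-5|=9 = 16.

16


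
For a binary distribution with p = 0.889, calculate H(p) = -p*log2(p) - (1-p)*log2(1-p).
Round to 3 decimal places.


H = -0.889*log2(0.889) - 0.111*log2(0.111) = 0.503.

0.503


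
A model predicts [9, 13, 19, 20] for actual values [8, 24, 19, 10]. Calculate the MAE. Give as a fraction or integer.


MAE = (1/4) * (|8-9|=1 + |24-13|=11 + |19-19|=0 + |10-20|=10). Sum = 22. MAE = 11/2.

11/2


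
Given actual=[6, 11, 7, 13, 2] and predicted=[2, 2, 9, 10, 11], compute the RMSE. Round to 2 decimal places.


MSE = 38.2000. RMSE = sqrt(38.2000) = 6.18.

6.18


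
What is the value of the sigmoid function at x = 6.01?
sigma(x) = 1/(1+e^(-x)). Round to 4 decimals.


sigma(6.01) = 1/(1+e^(-6.01)) = 1/(1+0.002454) = 1/1.002454 = 0.9976.

0.9976


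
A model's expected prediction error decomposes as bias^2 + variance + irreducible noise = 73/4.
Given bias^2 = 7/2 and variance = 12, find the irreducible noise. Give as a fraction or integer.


Total error = bias^2 + variance + irreducible noise. So irreducible noise = 73/4 - 7/2 - 12 = 11/4.

11/4


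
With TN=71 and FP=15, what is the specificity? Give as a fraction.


Specificity = TN / (TN + FP) = 71 / 86 = 71/86.

71/86


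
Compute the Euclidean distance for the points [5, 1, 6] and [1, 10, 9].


d = sqrt(sum of squared differences). (5-1)^2=16, (1-10)^2=81, (6-9)^2=9. Sum = 106.

sqrt(106)


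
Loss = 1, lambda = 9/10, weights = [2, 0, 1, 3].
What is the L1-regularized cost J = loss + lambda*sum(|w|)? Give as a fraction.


L1 norm = sum(|w|) = 6. J = 1 + 9/10 * 6 = 32/5.

32/5


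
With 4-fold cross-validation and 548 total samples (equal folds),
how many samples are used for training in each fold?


Each validation fold has 548/4 = 137 samples. Training set = 548 - 137 = 411.

411


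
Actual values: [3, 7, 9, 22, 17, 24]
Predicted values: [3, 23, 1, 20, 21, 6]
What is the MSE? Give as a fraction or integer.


MSE = (1/6) * ((3-3)^2=0 + (7-23)^2=256 + (9-1)^2=64 + (22-20)^2=4 + (17-21)^2=16 + (24-6)^2=324). Sum = 664. MSE = 332/3.

332/3


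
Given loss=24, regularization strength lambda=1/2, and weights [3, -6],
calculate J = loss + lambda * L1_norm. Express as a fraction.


L1 norm = sum(|w|) = 9. J = 24 + 1/2 * 9 = 57/2.

57/2


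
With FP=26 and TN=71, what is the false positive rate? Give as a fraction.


FPR = FP / (FP + TN) = 26 / 97 = 26/97.

26/97


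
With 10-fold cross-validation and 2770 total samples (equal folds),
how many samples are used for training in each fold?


Each validation fold has 2770/10 = 277 samples. Training set = 2770 - 277 = 2493.

2493


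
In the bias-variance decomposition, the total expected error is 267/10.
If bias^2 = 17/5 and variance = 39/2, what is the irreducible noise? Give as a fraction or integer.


Total error = bias^2 + variance + irreducible noise. So irreducible noise = 267/10 - 17/5 - 39/2 = 19/5.

19/5


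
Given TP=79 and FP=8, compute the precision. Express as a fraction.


Precision = TP / (TP + FP) = 79 / 87 = 79/87.

79/87


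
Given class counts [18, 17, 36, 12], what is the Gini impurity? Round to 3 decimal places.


Total = 83. Proportions: 18/83, 17/83, 36/83, 12/83. sum(p_i^2) = 0.2980. Gini = 1 - 0.2980 = 0.7020, which rounds to 0.702.

0.702


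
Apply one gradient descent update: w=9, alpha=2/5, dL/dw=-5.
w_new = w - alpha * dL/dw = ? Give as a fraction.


w_new = 9 - 2/5 * -5 = 9 - -2 = 11.

11


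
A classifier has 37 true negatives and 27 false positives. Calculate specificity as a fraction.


Specificity = TN / (TN + FP) = 37 / 64 = 37/64.

37/64


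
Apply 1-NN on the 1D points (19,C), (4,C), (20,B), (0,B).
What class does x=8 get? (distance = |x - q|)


Distances: |19-8|=11, |4-8|=4, |20-8|=12, |0-8|=8. 1 nearest: (4,C). Counts: {'C': 1}. Majority class: C.

C


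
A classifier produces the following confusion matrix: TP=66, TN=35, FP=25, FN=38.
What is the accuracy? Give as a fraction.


Accuracy = (TP + TN) / (TP + TN + FP + FN) = (66 + 35) / 164 = 101/164.

101/164


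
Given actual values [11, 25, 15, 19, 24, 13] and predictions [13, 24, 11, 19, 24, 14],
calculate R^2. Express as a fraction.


Mean(y) = 107/6. SS_res = 22. SS_tot = 1013/6. R^2 = 1 - 22/(1013/6) = 881/1013.

881/1013


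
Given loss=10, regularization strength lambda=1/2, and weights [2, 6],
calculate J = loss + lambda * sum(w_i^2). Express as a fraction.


L2 sq norm = sum(w^2) = 40. J = 10 + 1/2 * 40 = 30.

30


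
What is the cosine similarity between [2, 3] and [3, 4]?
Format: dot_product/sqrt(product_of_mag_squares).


dot = 18. |a|^2 = 13, |b|^2 = 25. cos = 18/sqrt(325).

18/sqrt(325)


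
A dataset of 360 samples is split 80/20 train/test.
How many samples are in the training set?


Test set = 360 * 20% = 72. Training set = 360 - 72 = 288.

288


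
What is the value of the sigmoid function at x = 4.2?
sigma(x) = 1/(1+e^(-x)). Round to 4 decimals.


sigma(4.2) = 1/(1+e^(-4.2)) = 1/(1+0.014996) = 1/1.014996 = 0.9852.

0.9852


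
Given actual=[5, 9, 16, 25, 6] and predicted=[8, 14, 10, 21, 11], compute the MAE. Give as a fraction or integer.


MAE = (1/5) * (|5-8|=3 + |9-14|=5 + |16-10|=6 + |25-21|=4 + |6-11|=5). Sum = 23. MAE = 23/5.

23/5


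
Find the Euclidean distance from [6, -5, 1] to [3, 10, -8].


d = sqrt(sum of squared differences). (6-3)^2=9, (-5-10)^2=225, (1--8)^2=81. Sum = 315.

sqrt(315)


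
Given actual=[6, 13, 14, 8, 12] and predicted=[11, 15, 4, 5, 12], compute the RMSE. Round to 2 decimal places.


MSE = 27.6000. RMSE = sqrt(27.6000) = 5.25.

5.25


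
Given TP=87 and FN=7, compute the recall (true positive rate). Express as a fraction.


Recall = TP / (TP + FN) = 87 / 94 = 87/94.

87/94


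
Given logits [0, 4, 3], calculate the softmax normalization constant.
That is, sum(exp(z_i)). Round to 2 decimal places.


Denom = e^0=1.0000 + e^4=54.5982 + e^3=20.0855. Sum = 75.6837, which rounds to 75.68.

75.68


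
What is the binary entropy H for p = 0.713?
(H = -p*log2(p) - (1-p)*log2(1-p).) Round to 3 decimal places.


H = -0.713*log2(0.713) - 0.287*log2(0.287) = 0.865.

0.865


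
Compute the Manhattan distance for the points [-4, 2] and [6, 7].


d = sum of absolute differences: |-4-6|=10 + |2-7|=5 = 15.

15


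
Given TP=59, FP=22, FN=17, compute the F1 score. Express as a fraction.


Precision = 59/81 = 59/81. Recall = 59/76 = 59/76. F1 = 2*P*R/(P+R) = 118/157.

118/157


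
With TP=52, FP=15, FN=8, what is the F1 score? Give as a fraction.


Precision = 52/67 = 52/67. Recall = 52/60 = 13/15. F1 = 2*P*R/(P+R) = 104/127.

104/127


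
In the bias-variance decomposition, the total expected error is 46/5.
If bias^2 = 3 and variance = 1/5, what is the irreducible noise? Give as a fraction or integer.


Total error = bias^2 + variance + irreducible noise. So irreducible noise = 46/5 - 3 - 1/5 = 6.

6


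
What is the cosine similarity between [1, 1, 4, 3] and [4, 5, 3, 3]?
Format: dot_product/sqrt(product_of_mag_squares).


dot = 30. |a|^2 = 27, |b|^2 = 59. cos = 30/sqrt(1593).

30/sqrt(1593)


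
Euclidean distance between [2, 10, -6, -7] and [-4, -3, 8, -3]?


d = sqrt(sum of squared differences). (2--4)^2=36, (10--3)^2=169, (-6-8)^2=196, (-7--3)^2=16. Sum = 417.

sqrt(417)


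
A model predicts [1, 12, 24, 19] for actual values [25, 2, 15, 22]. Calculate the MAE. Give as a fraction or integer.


MAE = (1/4) * (|25-1|=24 + |2-12|=10 + |15-24|=9 + |22-19|=3). Sum = 46. MAE = 23/2.

23/2


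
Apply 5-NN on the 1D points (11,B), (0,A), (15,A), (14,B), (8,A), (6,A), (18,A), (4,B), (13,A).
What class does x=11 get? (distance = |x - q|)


Distances: |11-11|=0, |0-11|=11, |15-11|=4, |14-11|=3, |8-11|=3, |6-11|=5, |18-11|=7, |4-11|=7, |13-11|=2. 5 nearest: (11,B), (13,A), (8,A), (14,B), (15,A). Counts: {'B': 2, 'A': 3}. Majority class: A.

A


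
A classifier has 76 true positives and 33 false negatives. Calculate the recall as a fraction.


Recall = TP / (TP + FN) = 76 / 109 = 76/109.

76/109


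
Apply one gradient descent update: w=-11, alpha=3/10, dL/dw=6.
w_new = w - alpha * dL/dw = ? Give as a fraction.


w_new = -11 - 3/10 * 6 = -11 - 9/5 = -64/5.

-64/5


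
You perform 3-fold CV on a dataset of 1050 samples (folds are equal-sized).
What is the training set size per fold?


Each validation fold has 1050/3 = 350 samples. Training set = 1050 - 350 = 700.

700


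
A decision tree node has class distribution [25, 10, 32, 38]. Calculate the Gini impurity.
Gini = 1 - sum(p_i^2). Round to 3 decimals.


Total = 105. Proportions: 25/105, 10/105, 32/105, 38/105. sum(p_i^2) = 0.2896. Gini = 1 - 0.2896 = 0.7104, which rounds to 0.710.

0.710


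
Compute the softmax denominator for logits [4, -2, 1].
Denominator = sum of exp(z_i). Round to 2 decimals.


Denom = e^4=54.5982 + e^-2=0.1353 + e^1=2.7183. Sum = 57.4518, which rounds to 57.45.

57.45


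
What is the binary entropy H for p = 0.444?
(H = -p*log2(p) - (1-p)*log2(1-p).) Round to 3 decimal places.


H = -0.444*log2(0.444) - 0.556*log2(0.556) = 0.991.

0.991


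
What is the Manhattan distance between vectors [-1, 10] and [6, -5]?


d = sum of absolute differences: |-1-6|=7 + |10--5|=15 = 22.

22


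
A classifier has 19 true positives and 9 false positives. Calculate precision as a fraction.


Precision = TP / (TP + FP) = 19 / 28 = 19/28.

19/28


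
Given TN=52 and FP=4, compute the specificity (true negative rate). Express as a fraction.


Specificity = TN / (TN + FP) = 52 / 56 = 13/14.

13/14


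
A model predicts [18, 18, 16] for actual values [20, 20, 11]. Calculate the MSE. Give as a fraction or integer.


MSE = (1/3) * ((20-18)^2=4 + (20-18)^2=4 + (11-16)^2=25). Sum = 33. MSE = 11.

11


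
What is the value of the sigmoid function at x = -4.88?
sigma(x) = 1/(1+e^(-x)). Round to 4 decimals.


sigma(-4.88) = 1/(1+e^(4.88)) = 1/(1+131.630664) = 1/132.630664 = 0.0075.

0.0075


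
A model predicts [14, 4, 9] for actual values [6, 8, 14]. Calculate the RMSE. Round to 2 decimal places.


MSE = 35.0000. RMSE = sqrt(35.0000) = 5.92.

5.92


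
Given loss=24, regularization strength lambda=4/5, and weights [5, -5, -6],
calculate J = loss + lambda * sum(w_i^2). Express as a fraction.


L2 sq norm = sum(w^2) = 86. J = 24 + 4/5 * 86 = 464/5.

464/5


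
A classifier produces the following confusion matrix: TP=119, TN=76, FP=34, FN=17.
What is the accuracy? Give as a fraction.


Accuracy = (TP + TN) / (TP + TN + FP + FN) = (119 + 76) / 246 = 65/82.

65/82


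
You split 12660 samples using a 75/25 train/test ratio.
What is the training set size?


Test set = 12660 * 25% = 3165. Training set = 12660 - 3165 = 9495.

9495


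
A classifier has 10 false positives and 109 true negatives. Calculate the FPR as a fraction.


FPR = FP / (FP + TN) = 10 / 119 = 10/119.

10/119


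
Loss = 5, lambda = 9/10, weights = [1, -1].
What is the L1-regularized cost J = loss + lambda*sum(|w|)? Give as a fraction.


L1 norm = sum(|w|) = 2. J = 5 + 9/10 * 2 = 34/5.

34/5


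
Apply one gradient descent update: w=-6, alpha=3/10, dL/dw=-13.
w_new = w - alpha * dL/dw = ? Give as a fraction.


w_new = -6 - 3/10 * -13 = -6 - -39/10 = -21/10.

-21/10


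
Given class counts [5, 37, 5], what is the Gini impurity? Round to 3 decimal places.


Total = 47. Proportions: 5/47, 37/47, 5/47. sum(p_i^2) = 0.6424. Gini = 1 - 0.6424 = 0.3576, which rounds to 0.358.

0.358


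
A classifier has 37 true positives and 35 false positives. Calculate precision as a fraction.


Precision = TP / (TP + FP) = 37 / 72 = 37/72.

37/72


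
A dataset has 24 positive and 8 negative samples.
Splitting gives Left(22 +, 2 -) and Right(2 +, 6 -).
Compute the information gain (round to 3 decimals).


H(parent) = 0.8113. H(left) = 0.4138, H(right) = 0.8113. Weighted = (24/32)*0.4138 + (8/32)*0.8113 = 0.5132. IG = 0.8113 - 0.5132 = 0.2981, which rounds to 0.298.

0.298


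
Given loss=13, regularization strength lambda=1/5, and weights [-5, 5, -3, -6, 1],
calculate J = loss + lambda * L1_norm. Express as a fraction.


L1 norm = sum(|w|) = 20. J = 13 + 1/5 * 20 = 17.

17


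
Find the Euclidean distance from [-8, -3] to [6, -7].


d = sqrt(sum of squared differences). (-8-6)^2=196, (-3--7)^2=16. Sum = 212.

sqrt(212)


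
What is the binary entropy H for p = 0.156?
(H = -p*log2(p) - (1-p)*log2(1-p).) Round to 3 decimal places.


H = -0.156*log2(0.156) - 0.844*log2(0.844) = 0.625.

0.625


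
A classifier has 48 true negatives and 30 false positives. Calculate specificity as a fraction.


Specificity = TN / (TN + FP) = 48 / 78 = 8/13.

8/13


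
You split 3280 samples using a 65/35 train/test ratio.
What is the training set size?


Test set = 3280 * 35% = 1148. Training set = 3280 - 1148 = 2132.

2132


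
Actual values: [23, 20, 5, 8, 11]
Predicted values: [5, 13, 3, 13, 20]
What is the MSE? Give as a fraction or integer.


MSE = (1/5) * ((23-5)^2=324 + (20-13)^2=49 + (5-3)^2=4 + (8-13)^2=25 + (11-20)^2=81). Sum = 483. MSE = 483/5.

483/5


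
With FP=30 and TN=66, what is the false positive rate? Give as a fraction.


FPR = FP / (FP + TN) = 30 / 96 = 5/16.

5/16


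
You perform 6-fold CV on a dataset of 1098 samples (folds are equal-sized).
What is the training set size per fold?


Each validation fold has 1098/6 = 183 samples. Training set = 1098 - 183 = 915.

915


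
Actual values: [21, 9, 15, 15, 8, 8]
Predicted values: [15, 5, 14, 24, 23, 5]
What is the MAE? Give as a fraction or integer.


MAE = (1/6) * (|21-15|=6 + |9-5|=4 + |15-14|=1 + |15-24|=9 + |8-23|=15 + |8-5|=3). Sum = 38. MAE = 19/3.

19/3


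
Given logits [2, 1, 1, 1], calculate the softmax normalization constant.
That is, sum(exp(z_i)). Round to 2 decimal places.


Denom = e^2=7.3891 + e^1=2.7183 + e^1=2.7183 + e^1=2.7183. Sum = 15.5440, which rounds to 15.54.

15.54


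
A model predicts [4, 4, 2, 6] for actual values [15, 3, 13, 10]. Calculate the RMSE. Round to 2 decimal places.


MSE = 64.7500. RMSE = sqrt(64.7500) = 8.05.

8.05


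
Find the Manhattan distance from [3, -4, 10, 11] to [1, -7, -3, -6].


d = sum of absolute differences: |3-1|=2 + |-4--7|=3 + |10--3|=13 + |11--6|=17 = 35.

35


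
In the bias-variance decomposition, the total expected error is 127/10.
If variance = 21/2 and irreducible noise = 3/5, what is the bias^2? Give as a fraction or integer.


Total error = bias^2 + variance + irreducible noise. So bias^2 = 127/10 - 21/2 - 3/5 = 8/5.

8/5


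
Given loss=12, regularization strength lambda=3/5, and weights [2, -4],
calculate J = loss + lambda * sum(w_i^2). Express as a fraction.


L2 sq norm = sum(w^2) = 20. J = 12 + 3/5 * 20 = 24.

24


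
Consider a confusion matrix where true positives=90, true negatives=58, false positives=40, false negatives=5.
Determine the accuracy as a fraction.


Accuracy = (TP + TN) / (TP + TN + FP + FN) = (90 + 58) / 193 = 148/193.

148/193


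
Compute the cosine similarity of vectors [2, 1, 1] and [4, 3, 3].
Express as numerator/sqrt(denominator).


dot = 14. |a|^2 = 6, |b|^2 = 34. cos = 14/sqrt(204).

14/sqrt(204)


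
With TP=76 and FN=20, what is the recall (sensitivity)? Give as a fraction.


Recall = TP / (TP + FN) = 76 / 96 = 19/24.

19/24


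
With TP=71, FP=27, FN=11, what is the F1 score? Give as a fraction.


Precision = 71/98 = 71/98. Recall = 71/82 = 71/82. F1 = 2*P*R/(P+R) = 71/90.

71/90


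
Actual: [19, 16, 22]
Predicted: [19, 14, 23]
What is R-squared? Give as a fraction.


Mean(y) = 19. SS_res = 5. SS_tot = 18. R^2 = 1 - 5/(18) = 13/18.

13/18


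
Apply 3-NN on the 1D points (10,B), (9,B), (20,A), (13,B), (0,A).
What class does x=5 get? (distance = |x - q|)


Distances: |10-5|=5, |9-5|=4, |20-5|=15, |13-5|=8, |0-5|=5. 3 nearest: (9,B), (0,A), (10,B). Counts: {'B': 2, 'A': 1}. Majority class: B.

B


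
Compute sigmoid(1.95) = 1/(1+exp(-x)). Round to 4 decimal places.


sigma(1.95) = 1/(1+e^(-1.95)) = 1/(1+0.142274) = 1/1.142274 = 0.8754.

0.8754


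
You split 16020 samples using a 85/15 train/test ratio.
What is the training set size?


Test set = 16020 * 15% = 2403. Training set = 16020 - 2403 = 13617.

13617


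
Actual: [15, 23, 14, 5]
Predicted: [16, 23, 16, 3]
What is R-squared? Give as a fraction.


Mean(y) = 57/4. SS_res = 9. SS_tot = 651/4. R^2 = 1 - 9/(651/4) = 205/217.

205/217


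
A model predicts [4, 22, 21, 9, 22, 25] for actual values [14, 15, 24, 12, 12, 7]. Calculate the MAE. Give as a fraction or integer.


MAE = (1/6) * (|14-4|=10 + |15-22|=7 + |24-21|=3 + |12-9|=3 + |12-22|=10 + |7-25|=18). Sum = 51. MAE = 17/2.

17/2


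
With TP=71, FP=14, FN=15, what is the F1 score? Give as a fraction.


Precision = 71/85 = 71/85. Recall = 71/86 = 71/86. F1 = 2*P*R/(P+R) = 142/171.

142/171


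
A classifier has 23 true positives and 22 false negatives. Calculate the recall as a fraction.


Recall = TP / (TP + FN) = 23 / 45 = 23/45.

23/45


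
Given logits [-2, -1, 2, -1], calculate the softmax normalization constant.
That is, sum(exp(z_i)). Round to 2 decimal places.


Denom = e^-2=0.1353 + e^-1=0.3679 + e^2=7.3891 + e^-1=0.3679. Sum = 8.2602, which rounds to 8.26.

8.26


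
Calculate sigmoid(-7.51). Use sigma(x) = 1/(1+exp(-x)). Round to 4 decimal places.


sigma(-7.51) = 1/(1+e^(7.51)) = 1/(1+1826.213543) = 1/1827.213543 = 0.0005.

0.0005


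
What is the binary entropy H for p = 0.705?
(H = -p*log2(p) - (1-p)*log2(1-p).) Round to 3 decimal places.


H = -0.705*log2(0.705) - 0.295*log2(0.295) = 0.875.

0.875


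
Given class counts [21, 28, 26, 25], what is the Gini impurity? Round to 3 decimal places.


Total = 100. Proportions: 21/100, 28/100, 26/100, 25/100. sum(p_i^2) = 0.2526. Gini = 1 - 0.2526 = 0.7474, which rounds to 0.747.

0.747


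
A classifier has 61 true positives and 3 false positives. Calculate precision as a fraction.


Precision = TP / (TP + FP) = 61 / 64 = 61/64.

61/64


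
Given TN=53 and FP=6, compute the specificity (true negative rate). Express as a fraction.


Specificity = TN / (TN + FP) = 53 / 59 = 53/59.

53/59


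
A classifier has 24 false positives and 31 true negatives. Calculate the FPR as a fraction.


FPR = FP / (FP + TN) = 24 / 55 = 24/55.

24/55


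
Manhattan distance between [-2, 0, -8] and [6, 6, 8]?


d = sum of absolute differences: |-2-6|=8 + |0-6|=6 + |-8-8|=16 = 30.

30


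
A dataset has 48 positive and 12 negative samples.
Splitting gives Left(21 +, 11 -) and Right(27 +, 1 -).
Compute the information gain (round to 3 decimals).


H(parent) = 0.7219. H(left) = 0.9284, H(right) = 0.2223. Weighted = (32/60)*0.9284 + (28/60)*0.2223 = 0.5989. IG = 0.7219 - 0.5989 = 0.1230, which rounds to 0.123.

0.123


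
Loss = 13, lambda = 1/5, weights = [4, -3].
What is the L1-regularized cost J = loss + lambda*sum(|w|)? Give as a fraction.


L1 norm = sum(|w|) = 7. J = 13 + 1/5 * 7 = 72/5.

72/5


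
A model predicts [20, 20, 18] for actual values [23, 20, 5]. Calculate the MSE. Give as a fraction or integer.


MSE = (1/3) * ((23-20)^2=9 + (20-20)^2=0 + (5-18)^2=169). Sum = 178. MSE = 178/3.

178/3


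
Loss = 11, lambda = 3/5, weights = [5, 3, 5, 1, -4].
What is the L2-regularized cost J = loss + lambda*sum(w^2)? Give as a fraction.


L2 sq norm = sum(w^2) = 76. J = 11 + 3/5 * 76 = 283/5.

283/5


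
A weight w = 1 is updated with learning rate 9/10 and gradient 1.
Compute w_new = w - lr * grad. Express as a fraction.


w_new = 1 - 9/10 * 1 = 1 - 9/10 = 1/10.

1/10


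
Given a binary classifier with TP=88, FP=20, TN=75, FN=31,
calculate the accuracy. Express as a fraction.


Accuracy = (TP + TN) / (TP + TN + FP + FN) = (88 + 75) / 214 = 163/214.

163/214


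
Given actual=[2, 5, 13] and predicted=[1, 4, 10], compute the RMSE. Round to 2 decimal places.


MSE = 3.6667. RMSE = sqrt(3.6667) = 1.91.

1.91


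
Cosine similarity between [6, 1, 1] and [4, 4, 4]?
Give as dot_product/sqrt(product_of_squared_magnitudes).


dot = 32. |a|^2 = 38, |b|^2 = 48. cos = 32/sqrt(1824).

32/sqrt(1824)


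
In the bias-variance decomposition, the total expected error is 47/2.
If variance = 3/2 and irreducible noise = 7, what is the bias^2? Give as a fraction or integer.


Total error = bias^2 + variance + irreducible noise. So bias^2 = 47/2 - 3/2 - 7 = 15.

15


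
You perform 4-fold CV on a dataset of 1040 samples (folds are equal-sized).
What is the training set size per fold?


Each validation fold has 1040/4 = 260 samples. Training set = 1040 - 260 = 780.

780


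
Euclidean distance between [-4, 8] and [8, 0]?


d = sqrt(sum of squared differences). (-4-8)^2=144, (8-0)^2=64. Sum = 208.

sqrt(208)


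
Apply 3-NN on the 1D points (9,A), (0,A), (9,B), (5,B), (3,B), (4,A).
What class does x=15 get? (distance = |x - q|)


Distances: |9-15|=6, |0-15|=15, |9-15|=6, |5-15|=10, |3-15|=12, |4-15|=11. 3 nearest: (9,A), (9,B), (5,B). Counts: {'A': 1, 'B': 2}. Majority class: B.

B


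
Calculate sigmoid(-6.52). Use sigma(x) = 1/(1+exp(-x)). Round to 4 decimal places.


sigma(-6.52) = 1/(1+e^(6.52)) = 1/(1+678.578385) = 1/679.578385 = 0.0015.

0.0015


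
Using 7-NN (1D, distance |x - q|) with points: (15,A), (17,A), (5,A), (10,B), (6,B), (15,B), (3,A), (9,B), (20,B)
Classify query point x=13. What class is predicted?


Distances: |15-13|=2, |17-13|=4, |5-13|=8, |10-13|=3, |6-13|=7, |15-13|=2, |3-13|=10, |9-13|=4, |20-13|=7. 7 nearest: (15,A), (15,B), (10,B), (17,A), (9,B), (6,B), (20,B). Counts: {'A': 2, 'B': 5}. Majority class: B.

B
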